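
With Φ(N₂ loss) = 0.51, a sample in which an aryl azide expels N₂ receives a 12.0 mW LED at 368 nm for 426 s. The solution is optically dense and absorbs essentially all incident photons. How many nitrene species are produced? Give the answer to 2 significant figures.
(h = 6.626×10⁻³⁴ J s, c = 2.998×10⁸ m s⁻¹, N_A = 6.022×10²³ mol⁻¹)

4.8×10¹⁸ species

Photon energy at 368 nm: hc/λ = (6.626×10⁻³⁴)(2.998×10⁸)/(368×10⁻⁹) = 5.398×10⁻¹⁹ J.
Energy delivered: (12.0 mW)(426 s) = 5.112 J.
Photons incident: 5.112 / 5.398×10⁻¹⁹ = 9.470×10¹⁸, i.e. 9.470×10¹⁸/6.022×10²³ = 1.573×10⁻⁵ mol.
Product: Φ × n_abs = 0.51 × 1.573×10⁻⁵ = 8.022×10⁻⁶ mol.
As a count: 8.022×10⁻⁶ × 6.022×10²³ = 4.8×10¹⁸.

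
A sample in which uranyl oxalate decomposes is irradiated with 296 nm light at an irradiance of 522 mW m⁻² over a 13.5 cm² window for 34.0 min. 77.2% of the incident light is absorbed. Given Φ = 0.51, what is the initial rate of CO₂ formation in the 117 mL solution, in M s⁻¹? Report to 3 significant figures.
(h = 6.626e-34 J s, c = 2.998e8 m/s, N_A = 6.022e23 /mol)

5.87e-9 M s⁻¹

Photon energy at 296 nm: hc/λ = (6.626e-34)(2.998e8)/(296e-9) = 6.711e-19 J.
Energy delivered: (522 mW m⁻²)(13.5e-4 m²)(2040 s) = 1.438 J.
Photons incident: 1.438 / 6.711e-19 = 2.143e18, i.e. 2.143e18/6.022e23 = 3.559e-6 mol.
Photons absorbed: 0.772 × 3.559e-6 = 2.748e-6 mol.
Product formed: 0.51 × 2.748e-6 = 1.401e-6 mol.
Rate: 1.401e-6 mol / (2040 s × 0.117 L) = 5.87e-9 M s⁻¹.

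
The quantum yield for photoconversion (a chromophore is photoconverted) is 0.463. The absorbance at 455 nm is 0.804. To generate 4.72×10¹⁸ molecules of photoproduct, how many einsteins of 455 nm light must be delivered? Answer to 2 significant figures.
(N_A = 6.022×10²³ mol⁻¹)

2.0×10⁻⁵ einstein

Product: 4.72×10¹⁸ / 6.022×10²³ = 7.838×10⁻⁶ mol.
Photons that must be absorbed: 7.838×10⁻⁶ / 0.463 = 1.693×10⁻⁵ mol.
Fraction absorbed: 1 − 10^(−0.804) = 0.8430.
Incident photons needed: 1.693×10⁻⁵ / 0.8430 = 2.008×10⁻⁵ mol.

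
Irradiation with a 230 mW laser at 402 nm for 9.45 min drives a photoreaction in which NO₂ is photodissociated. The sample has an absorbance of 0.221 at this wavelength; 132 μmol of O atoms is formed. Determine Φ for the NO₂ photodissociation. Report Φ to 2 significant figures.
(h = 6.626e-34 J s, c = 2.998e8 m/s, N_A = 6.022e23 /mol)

Product: 132 μmol = 1.32e-4 mol.
Photon energy at 402 nm: hc/λ = (6.626e-34)(2.998e8)/(402e-9) = 4.941e-19 J.
Energy delivered: (230 mW)(567 s) = 130.4 J.
Photons incident: 130.4 / 4.941e-19 = 2.639e20, i.e. 2.639e20/6.022e23 = 4.382e-4 mol.
Fraction absorbed: 1 − 10^(−0.221) = 0.3988.
Photons absorbed: 0.3988 × 4.382e-4 = 1.748e-4 mol.
Φ = 1.32e-4 mol / 1.748e-4 mol photons = 0.76.

Φ = 0.76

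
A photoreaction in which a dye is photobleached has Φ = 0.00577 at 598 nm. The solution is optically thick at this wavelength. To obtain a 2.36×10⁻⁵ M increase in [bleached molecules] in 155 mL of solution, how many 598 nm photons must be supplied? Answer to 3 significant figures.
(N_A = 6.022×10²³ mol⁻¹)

3.82×10²⁰ photons

Product: (2.36×10⁻⁵ M)(0.155 L) = 3.658×10⁻⁶ mol.
Photons that must be absorbed: 3.658×10⁻⁶ / 0.00577 = 6.340×10⁻⁴ mol.
Photon count: 6.340×10⁻⁴ × 6.022×10²³ = 3.82×10²⁰.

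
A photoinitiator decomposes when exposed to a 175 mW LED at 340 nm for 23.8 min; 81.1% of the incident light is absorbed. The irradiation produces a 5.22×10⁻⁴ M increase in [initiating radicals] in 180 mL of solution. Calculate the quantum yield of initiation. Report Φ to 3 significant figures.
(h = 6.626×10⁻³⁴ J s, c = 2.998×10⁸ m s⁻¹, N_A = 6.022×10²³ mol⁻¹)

Φ = 0.163

Product: (5.22×10⁻⁴ M)(0.18 L) = 9.396×10⁻⁵ mol.
Photon energy at 340 nm: hc/λ = (6.626×10⁻³⁴)(2.998×10⁸)/(340×10⁻⁹) = 5.843×10⁻¹⁹ J.
Energy delivered: (175 mW)(1428 s) = 249.9 J.
Photons incident: 249.9 / 5.843×10⁻¹⁹ = 4.277×10²⁰, i.e. 4.277×10²⁰/6.022×10²³ = 7.102×10⁻⁴ mol.
Photons absorbed: 0.811 × 7.102×10⁻⁴ = 5.760×10⁻⁴ mol.
Φ = 9.396×10⁻⁵ mol / 5.760×10⁻⁴ mol photons = 0.163.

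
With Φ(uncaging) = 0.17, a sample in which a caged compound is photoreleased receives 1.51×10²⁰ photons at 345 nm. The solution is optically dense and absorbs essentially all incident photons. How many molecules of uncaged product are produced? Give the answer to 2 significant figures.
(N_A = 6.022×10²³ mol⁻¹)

Moles of photons: 1.51×10²⁰ / 6.022×10²³ = 2.507×10⁻⁴ mol.
Product: Φ × n_abs = 0.17 × 2.507×10⁻⁴ = 4.262×10⁻⁵ mol.
As a count: 4.262×10⁻⁵ × 6.022×10²³ = 2.6×10¹⁹.

2.6×10¹⁹ molecules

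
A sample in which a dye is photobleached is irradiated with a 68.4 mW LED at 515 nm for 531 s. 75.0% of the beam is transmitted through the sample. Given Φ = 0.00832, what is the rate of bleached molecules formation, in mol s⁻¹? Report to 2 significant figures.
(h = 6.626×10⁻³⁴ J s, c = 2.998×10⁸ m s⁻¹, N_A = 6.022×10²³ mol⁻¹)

Photon energy at 515 nm: hc/λ = (6.626×10⁻³⁴)(2.998×10⁸)/(515×10⁻⁹) = 3.857×10⁻¹⁹ J.
Energy delivered: (68.4 mW)(531 s) = 36.32 J.
Photons incident: 36.32 / 3.857×10⁻¹⁹ = 9.417×10¹⁹, i.e. 9.417×10¹⁹/6.022×10²³ = 1.564×10⁻⁴ mol.
Fraction absorbed: 1 − 75.0/100 = 0.2500.
Photons absorbed: 0.2500 × 1.564×10⁻⁴ = 3.910×10⁻⁵ mol.
Product formed: 0.00832 × 3.910×10⁻⁵ = 3.253×10⁻⁷ mol.
Rate: 3.253×10⁻⁷ / 531 s = 6.1×10⁻¹⁰ mol s⁻¹.

6.1×10⁻¹⁰ mol s⁻¹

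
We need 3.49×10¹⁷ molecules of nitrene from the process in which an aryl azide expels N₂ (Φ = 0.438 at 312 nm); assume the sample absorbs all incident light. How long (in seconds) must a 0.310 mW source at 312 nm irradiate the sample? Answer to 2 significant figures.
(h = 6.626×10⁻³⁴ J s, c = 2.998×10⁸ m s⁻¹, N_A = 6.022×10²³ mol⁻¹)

t ≈ 1600 s

Product: 3.49×10¹⁷ / 6.022×10²³ = 5.795×10⁻⁷ mol.
Photons that must be absorbed: 5.795×10⁻⁷ / 0.438 = 1.323×10⁻⁶ mol.
Photon energy: hc/λ = 6.367×10⁻¹⁹ J; per mole, 3.834×10⁵ J mol⁻¹.
Energy required: 1.323×10⁻⁶ × 3.834×10⁵ = 0.5072 J.
Time: 0.5072 J / 0.00031 W = 1600 s.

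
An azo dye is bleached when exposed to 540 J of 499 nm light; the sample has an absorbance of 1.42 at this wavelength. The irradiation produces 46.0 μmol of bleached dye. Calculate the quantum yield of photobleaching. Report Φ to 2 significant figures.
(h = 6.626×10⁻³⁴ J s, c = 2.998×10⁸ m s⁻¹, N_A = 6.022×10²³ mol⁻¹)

Product: 46.0 μmol = 4.60×10⁻⁵ mol.
Photon energy at 499 nm: hc/λ = (6.626×10⁻³⁴)(2.998×10⁸)/(499×10⁻⁹) = 3.981×10⁻¹⁹ J.
Photons incident: 540 / 3.981×10⁻¹⁹ = 1.356×10²¹, i.e. 1.356×10²¹/6.022×10²³ = 0.002252 mol.
Fraction absorbed: 1 − 10^(−1.42) = 0.9620.
Photons absorbed: 0.9620 × 0.002252 = 0.002166 mol.
Φ = 4.60×10⁻⁵ mol / 0.002166 mol photons = 0.021.

Φ = 0.021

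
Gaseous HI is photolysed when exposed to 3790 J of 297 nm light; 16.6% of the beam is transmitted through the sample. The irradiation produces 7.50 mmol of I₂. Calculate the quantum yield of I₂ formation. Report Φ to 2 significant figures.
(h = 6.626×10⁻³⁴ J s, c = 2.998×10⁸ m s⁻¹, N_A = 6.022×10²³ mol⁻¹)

Product: 7.50 mmol = 0.00750 mol.
Photon energy at 297 nm: hc/λ = (6.626×10⁻³⁴)(2.998×10⁸)/(297×10⁻⁹) = 6.688×10⁻¹⁹ J.
Photons incident: 3790 / 6.688×10⁻¹⁹ = 5.667×10²¹, i.e. 5.667×10²¹/6.022×10²³ = 0.009410 mol.
Fraction absorbed: 1 − 16.6/100 = 0.8340.
Photons absorbed: 0.8340 × 0.009410 = 0.007848 mol.
Φ = 0.00750 mol / 0.007848 mol photons = 0.96.

Φ = 0.96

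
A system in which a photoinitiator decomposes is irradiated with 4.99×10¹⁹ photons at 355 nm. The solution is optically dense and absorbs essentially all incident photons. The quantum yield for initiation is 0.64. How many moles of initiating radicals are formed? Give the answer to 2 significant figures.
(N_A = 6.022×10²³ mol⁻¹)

Moles of photons: 4.99×10¹⁹ / 6.022×10²³ = 8.286×10⁻⁵ mol.
Product: Φ × n_abs = 0.64 × 8.286×10⁻⁵ = 5.303×10⁻⁵ mol.

5.3×10⁻⁵ mol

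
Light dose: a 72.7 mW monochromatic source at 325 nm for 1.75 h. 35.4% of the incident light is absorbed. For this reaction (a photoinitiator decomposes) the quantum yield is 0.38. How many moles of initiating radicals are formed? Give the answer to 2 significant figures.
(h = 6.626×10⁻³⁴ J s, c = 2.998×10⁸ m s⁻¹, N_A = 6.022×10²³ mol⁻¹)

Photon energy at 325 nm: hc/λ = (6.626×10⁻³⁴)(2.998×10⁸)/(325×10⁻⁹) = 6.112×10⁻¹⁹ J.
Energy delivered: (72.7 mW)(6300 s) = 458.0 J.
Photons incident: 458.0 / 6.112×10⁻¹⁹ = 7.493×10²⁰, i.e. 7.493×10²⁰/6.022×10²³ = 0.001244 mol.
Photons absorbed: 0.354 × 0.001244 = 4.404×10⁻⁴ mol.
Product: Φ × n_abs = 0.38 × 4.404×10⁻⁴ = 1.674×10⁻⁴ mol.

1.7×10⁻⁴ mol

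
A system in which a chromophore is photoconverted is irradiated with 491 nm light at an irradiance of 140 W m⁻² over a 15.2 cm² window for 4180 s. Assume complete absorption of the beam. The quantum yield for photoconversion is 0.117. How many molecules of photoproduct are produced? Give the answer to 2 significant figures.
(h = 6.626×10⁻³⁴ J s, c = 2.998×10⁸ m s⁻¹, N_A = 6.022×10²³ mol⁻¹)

2.6×10²⁰ molecules

Photon energy at 491 nm: hc/λ = (6.626×10⁻³⁴)(2.998×10⁸)/(491×10⁻⁹) = 4.046×10⁻¹⁹ J.
Energy delivered: (140 W m⁻²)(15.2×10⁻⁴ m²)(4180 s) = 889.5 J.
Photons incident: 889.5 / 4.046×10⁻¹⁹ = 2.198×10²¹, i.e. 2.198×10²¹/6.022×10²³ = 0.003650 mol.
Product: Φ × n_abs = 0.117 × 0.003650 = 4.271×10⁻⁴ mol.
As a count: 4.271×10⁻⁴ × 6.022×10²³ = 2.6×10²⁰.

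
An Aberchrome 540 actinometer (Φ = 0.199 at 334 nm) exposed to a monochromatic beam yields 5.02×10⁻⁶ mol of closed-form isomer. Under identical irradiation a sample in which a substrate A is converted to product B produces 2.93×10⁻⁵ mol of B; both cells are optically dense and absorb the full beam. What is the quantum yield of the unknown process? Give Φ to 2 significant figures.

Φ = 1.2

Photons absorbed by the actinometer: 5.02×10⁻⁶ / 0.199 = 2.523×10⁻⁵ mol.
Φ(unknown) = 2.93×10⁻⁵ / 2.523×10⁻⁵ = 1.2.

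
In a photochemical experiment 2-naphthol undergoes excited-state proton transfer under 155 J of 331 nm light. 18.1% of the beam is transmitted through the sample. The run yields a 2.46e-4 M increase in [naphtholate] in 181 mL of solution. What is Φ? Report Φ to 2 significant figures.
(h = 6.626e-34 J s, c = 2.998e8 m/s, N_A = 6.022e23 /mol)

Φ = 0.13

Product: (2.46e-4 M)(0.181 L) = 4.453e-5 mol.
Photon energy at 331 nm: hc/λ = (6.626e-34)(2.998e8)/(331e-9) = 6.001e-19 J.
Photons incident: 155 / 6.001e-19 = 2.583e20, i.e. 2.583e20/6.022e23 = 4.289e-4 mol.
Fraction absorbed: 1 − 18.1/100 = 0.8190.
Photons absorbed: 0.8190 × 4.289e-4 = 3.513e-4 mol.
Φ = 4.453e-5 mol / 3.513e-4 mol photons = 0.13.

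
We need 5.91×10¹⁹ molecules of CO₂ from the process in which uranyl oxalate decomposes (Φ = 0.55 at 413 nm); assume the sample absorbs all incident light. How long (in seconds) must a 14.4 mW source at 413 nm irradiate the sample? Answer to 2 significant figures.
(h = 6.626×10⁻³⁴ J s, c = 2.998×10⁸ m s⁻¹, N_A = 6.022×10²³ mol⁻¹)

Product: 5.91×10¹⁹ / 6.022×10²³ = 9.814×10⁻⁵ mol.
Photons that must be absorbed: 9.814×10⁻⁵ / 0.55 = 1.784×10⁻⁴ mol.
Photon energy: hc/λ = 4.810×10⁻¹⁹ J; per mole, 2.897×10⁵ J mol⁻¹.
Energy required: 1.784×10⁻⁴ × 2.897×10⁵ = 51.68 J.
Time: 51.68 J / 0.0144 W = 3600 s.

t ≈ 3600 s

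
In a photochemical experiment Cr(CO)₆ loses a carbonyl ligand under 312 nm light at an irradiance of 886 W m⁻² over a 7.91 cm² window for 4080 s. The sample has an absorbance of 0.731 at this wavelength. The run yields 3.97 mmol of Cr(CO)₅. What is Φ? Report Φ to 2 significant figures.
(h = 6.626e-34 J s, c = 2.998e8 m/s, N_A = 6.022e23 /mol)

Product: 3.97 mmol = 0.00397 mol.
Photon energy at 312 nm: hc/λ = (6.626e-34)(2.998e8)/(312e-9) = 6.367e-19 J.
Energy delivered: (886 W m⁻²)(7.91e-4 m²)(4080 s) = 2859 J.
Photons incident: 2859 / 6.367e-19 = 4.490e21, i.e. 4.490e21/6.022e23 = 0.007456 mol.
Fraction absorbed: 1 − 10^(−0.731) = 0.8142.
Photons absorbed: 0.8142 × 0.007456 = 0.006071 mol.
Φ = 0.00397 mol / 0.006071 mol photons = 0.65.

Φ = 0.65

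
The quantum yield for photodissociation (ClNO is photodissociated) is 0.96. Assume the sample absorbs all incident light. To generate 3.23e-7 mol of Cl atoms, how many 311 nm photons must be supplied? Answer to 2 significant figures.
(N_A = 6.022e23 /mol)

Photons that must be absorbed: 3.23e-7 / 0.96 = 3.365e-7 mol.
Photon count: 3.365e-7 × 6.022e23 = 2.0e17.

2.0e17 photons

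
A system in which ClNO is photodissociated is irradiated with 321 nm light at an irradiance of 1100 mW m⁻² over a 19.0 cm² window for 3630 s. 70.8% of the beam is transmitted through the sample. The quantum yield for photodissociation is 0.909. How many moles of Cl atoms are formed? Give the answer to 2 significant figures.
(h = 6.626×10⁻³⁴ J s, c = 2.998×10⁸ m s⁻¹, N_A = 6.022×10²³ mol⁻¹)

Photon energy at 321 nm: hc/λ = (6.626×10⁻³⁴)(2.998×10⁸)/(321×10⁻⁹) = 6.188×10⁻¹⁹ J.
Energy delivered: (1100 mW m⁻²)(19.0×10⁻⁴ m²)(3630 s) = 7.587 J.
Photons incident: 7.587 / 6.188×10⁻¹⁹ = 1.226×10¹⁹, i.e. 1.226×10¹⁹/6.022×10²³ = 2.036×10⁻⁵ mol.
Fraction absorbed: 1 − 70.8/100 = 0.2920.
Photons absorbed: 0.2920 × 2.036×10⁻⁵ = 5.945×10⁻⁶ mol.
Product: Φ × n_abs = 0.909 × 5.945×10⁻⁶ = 5.404×10⁻⁶ mol.

5.4×10⁻⁶ mol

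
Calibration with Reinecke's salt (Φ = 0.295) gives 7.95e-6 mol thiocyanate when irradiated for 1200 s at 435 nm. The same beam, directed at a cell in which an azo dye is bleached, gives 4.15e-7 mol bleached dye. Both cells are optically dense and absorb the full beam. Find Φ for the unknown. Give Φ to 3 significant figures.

Photons absorbed by the actinometer: 7.95e-6 / 0.295 = 2.695e-5 mol.
Φ(unknown) = 4.15e-7 / 2.695e-5 = 0.0154.

Φ = 0.0154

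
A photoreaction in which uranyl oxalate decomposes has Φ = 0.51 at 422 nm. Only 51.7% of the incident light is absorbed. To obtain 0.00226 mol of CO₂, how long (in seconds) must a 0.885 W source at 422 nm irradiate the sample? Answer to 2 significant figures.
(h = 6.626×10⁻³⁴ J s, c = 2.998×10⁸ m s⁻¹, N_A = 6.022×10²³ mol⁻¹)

Photons that must be absorbed: 0.00226 / 0.51 = 0.004431 mol.
Incident photons needed: 0.004431 / 0.517 = 0.008571 mol.
Photon energy: hc/λ = 4.707×10⁻¹⁹ J; per mole, 2.835×10⁵ J mol⁻¹.
Energy required: 0.008571 × 2.835×10⁵ = 2430 J.
Time: 2430 J / 0.885 W = 2700 s.

t ≈ 2700 s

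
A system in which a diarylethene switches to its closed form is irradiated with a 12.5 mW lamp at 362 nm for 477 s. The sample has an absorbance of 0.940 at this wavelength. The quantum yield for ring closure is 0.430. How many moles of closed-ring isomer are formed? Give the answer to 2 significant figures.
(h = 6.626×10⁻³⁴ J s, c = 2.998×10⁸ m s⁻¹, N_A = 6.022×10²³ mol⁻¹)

6.9×10⁻⁶ mol

Photon energy at 362 nm: hc/λ = (6.626×10⁻³⁴)(2.998×10⁸)/(362×10⁻⁹) = 5.487×10⁻¹⁹ J.
Energy delivered: (12.5 mW)(477 s) = 5.963 J.
Photons incident: 5.963 / 5.487×10⁻¹⁹ = 1.087×10¹⁹, i.e. 1.087×10¹⁹/6.022×10²³ = 1.805×10⁻⁵ mol.
Fraction absorbed: 1 − 10^(−0.940) = 0.8852.
Photons absorbed: 0.8852 × 1.805×10⁻⁵ = 1.598×10⁻⁵ mol.
Product: Φ × n_abs = 0.430 × 1.598×10⁻⁵ = 6.871×10⁻⁶ mol.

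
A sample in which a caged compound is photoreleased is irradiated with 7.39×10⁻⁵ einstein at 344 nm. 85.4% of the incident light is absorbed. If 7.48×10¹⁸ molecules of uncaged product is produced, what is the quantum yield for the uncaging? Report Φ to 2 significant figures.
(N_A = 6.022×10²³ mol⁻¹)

Product: 7.48×10¹⁸ / 6.022×10²³ = 1.242×10⁻⁵ mol.
Photons absorbed: 0.854 × 7.39×10⁻⁵ = 6.311×10⁻⁵ mol.
Φ = 1.242×10⁻⁵ mol / 6.311×10⁻⁵ mol photons = 0.20.

Φ = 0.20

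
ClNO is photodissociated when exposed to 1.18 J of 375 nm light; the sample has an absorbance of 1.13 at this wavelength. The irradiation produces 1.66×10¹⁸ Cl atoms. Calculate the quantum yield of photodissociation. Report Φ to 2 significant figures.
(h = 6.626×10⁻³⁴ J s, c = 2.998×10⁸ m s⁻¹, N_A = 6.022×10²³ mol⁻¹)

Φ = 0.80

Product: 1.66×10¹⁸ / 6.022×10²³ = 2.757×10⁻⁶ mol.
Photon energy at 375 nm: hc/λ = (6.626×10⁻³⁴)(2.998×10⁸)/(375×10⁻⁹) = 5.297×10⁻¹⁹ J.
Photons incident: 1.18 / 5.297×10⁻¹⁹ = 2.228×10¹⁸, i.e. 2.228×10¹⁸/6.022×10²³ = 3.700×10⁻⁶ mol.
Fraction absorbed: 1 − 10^(−1.13) = 0.9259.
Photons absorbed: 0.9259 × 3.700×10⁻⁶ = 3.426×10⁻⁶ mol.
Φ = 2.757×10⁻⁶ mol / 3.426×10⁻⁶ mol photons = 0.80.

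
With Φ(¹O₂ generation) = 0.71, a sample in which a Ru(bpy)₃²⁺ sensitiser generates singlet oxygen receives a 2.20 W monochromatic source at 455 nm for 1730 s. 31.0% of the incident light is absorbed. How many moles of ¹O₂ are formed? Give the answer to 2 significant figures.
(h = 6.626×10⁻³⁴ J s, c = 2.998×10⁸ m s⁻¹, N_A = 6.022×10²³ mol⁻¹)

0.0032 mol

Photon energy at 455 nm: hc/λ = (6.626×10⁻³⁴)(2.998×10⁸)/(455×10⁻⁹) = 4.366×10⁻¹⁹ J.
Energy delivered: (2.20 W)(1730 s) = 3806 J.
Photons incident: 3806 / 4.366×10⁻¹⁹ = 8.717×10²¹, i.e. 8.717×10²¹/6.022×10²³ = 0.01448 mol.
Photons absorbed: 0.310 × 0.01448 = 0.004489 mol.
Product: Φ × n_abs = 0.71 × 0.004489 = 0.003187 mol.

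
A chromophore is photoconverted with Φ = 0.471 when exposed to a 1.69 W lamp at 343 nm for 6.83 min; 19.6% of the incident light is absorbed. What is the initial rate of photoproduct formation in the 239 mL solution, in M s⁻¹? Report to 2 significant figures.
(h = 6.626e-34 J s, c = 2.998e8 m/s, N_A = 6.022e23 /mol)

Photon energy at 343 nm: hc/λ = (6.626e-34)(2.998e8)/(343e-9) = 5.791e-19 J.
Energy delivered: (1.69 W)(409.8 s) = 692.6 J.
Photons incident: 692.6 / 5.791e-19 = 1.196e21, i.e. 1.196e21/6.022e23 = 0.001986 mol.
Photons absorbed: 0.196 × 0.001986 = 3.893e-4 mol.
Product formed: 0.471 × 3.893e-4 = 1.834e-4 mol.
Rate: 1.834e-4 mol / (409.8 s × 0.239 L) = 1.9e-6 M s⁻¹.

1.9e-6 M s⁻¹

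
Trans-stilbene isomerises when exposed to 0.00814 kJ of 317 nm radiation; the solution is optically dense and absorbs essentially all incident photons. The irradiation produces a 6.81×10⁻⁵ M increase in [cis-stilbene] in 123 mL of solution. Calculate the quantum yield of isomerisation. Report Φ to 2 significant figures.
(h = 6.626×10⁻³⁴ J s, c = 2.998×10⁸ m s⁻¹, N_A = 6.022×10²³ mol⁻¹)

Product: (6.81×10⁻⁵ M)(0.123 L) = 8.376×10⁻⁶ mol.
Photon energy at 317 nm: hc/λ = (6.626×10⁻³⁴)(2.998×10⁸)/(317×10⁻⁹) = 6.266×10⁻¹⁹ J.
Incident energy: 0.00814 kJ = 8.14 J.
Photons incident: 8.14 / 6.266×10⁻¹⁹ = 1.299×10¹⁹, i.e. 1.299×10¹⁹/6.022×10²³ = 2.157×10⁻⁵ mol.
Φ = 8.376×10⁻⁶ mol / 2.157×10⁻⁵ mol photons = 0.39.

Φ = 0.39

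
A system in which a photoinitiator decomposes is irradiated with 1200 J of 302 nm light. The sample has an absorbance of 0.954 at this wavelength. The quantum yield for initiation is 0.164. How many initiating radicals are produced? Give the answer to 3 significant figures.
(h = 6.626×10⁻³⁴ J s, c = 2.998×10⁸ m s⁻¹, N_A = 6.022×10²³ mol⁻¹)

Photon energy at 302 nm: hc/λ = (6.626×10⁻³⁴)(2.998×10⁸)/(302×10⁻⁹) = 6.578×10⁻¹⁹ J.
Photons incident: 1200 / 6.578×10⁻¹⁹ = 1.824×10²¹, i.e. 1.824×10²¹/6.022×10²³ = 0.003029 mol.
Fraction absorbed: 1 − 10^(−0.954) = 0.8888.
Photons absorbed: 0.8888 × 0.003029 = 0.002692 mol.
Product: Φ × n_abs = 0.164 × 0.002692 = 4.415×10⁻⁴ mol.
As a count: 4.415×10⁻⁴ × 6.022×10²³ = 2.66×10²⁰.

2.66×10²⁰ initiating radicals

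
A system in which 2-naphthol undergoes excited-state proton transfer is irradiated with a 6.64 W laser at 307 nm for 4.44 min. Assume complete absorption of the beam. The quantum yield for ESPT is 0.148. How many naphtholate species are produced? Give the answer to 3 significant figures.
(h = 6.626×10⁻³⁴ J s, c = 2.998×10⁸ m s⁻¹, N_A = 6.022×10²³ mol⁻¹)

Photon energy at 307 nm: hc/λ = (6.626×10⁻³⁴)(2.998×10⁸)/(307×10⁻⁹) = 6.471×10⁻¹⁹ J.
Energy delivered: (6.64 W)(266.4 s) = 1769 J.
Photons incident: 1769 / 6.471×10⁻¹⁹ = 2.734×10²¹, i.e. 2.734×10²¹/6.022×10²³ = 0.004540 mol.
Product: Φ × n_abs = 0.148 × 0.004540 = 6.719×10⁻⁴ mol.
As a count: 6.719×10⁻⁴ × 6.022×10²³ = 4.05×10²⁰.

4.05×10²⁰ species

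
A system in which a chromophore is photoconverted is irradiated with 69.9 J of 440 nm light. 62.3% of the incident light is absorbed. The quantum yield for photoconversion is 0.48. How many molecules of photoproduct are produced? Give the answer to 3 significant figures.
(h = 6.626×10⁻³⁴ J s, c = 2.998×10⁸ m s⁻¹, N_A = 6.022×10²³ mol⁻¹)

Photon energy at 440 nm: hc/λ = (6.626×10⁻³⁴)(2.998×10⁸)/(440×10⁻⁹) = 4.515×10⁻¹⁹ J.
Photons incident: 69.9 / 4.515×10⁻¹⁹ = 1.548×10²⁰, i.e. 1.548×10²⁰/6.022×10²³ = 2.571×10⁻⁴ mol.
Photons absorbed: 0.623 × 2.571×10⁻⁴ = 1.602×10⁻⁴ mol.
Product: Φ × n_abs = 0.48 × 1.602×10⁻⁴ = 7.690×10⁻⁵ mol.
As a count: 7.690×10⁻⁵ × 6.022×10²³ = 4.63×10¹⁹.

4.63×10¹⁹ molecules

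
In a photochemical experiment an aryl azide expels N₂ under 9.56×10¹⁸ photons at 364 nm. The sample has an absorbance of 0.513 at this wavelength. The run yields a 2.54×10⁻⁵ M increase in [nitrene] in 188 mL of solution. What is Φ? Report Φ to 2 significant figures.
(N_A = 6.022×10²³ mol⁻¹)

Φ = 0.43

Product: (2.54×10⁻⁵ M)(0.188 L) = 4.775×10⁻⁶ mol.
Moles of photons: 9.56×10¹⁸ / 6.022×10²³ = 1.588×10⁻⁵ mol.
Fraction absorbed: 1 − 10^(−0.513) = 0.6931.
Photons absorbed: 0.6931 × 1.588×10⁻⁵ = 1.101×10⁻⁵ mol.
Φ = 4.775×10⁻⁶ mol / 1.101×10⁻⁵ mol photons = 0.43.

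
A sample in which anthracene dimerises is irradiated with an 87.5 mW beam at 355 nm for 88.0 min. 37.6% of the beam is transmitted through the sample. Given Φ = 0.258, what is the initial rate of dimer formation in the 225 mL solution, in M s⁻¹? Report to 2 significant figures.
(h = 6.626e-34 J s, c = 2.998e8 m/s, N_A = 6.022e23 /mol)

1.9e-7 M s⁻¹

Photon energy at 355 nm: hc/λ = (6.626e-34)(2.998e8)/(355e-9) = 5.596e-19 J.
Energy delivered: (87.5 mW)(5280 s) = 462.0 J.
Photons incident: 462.0 / 5.596e-19 = 8.256e20, i.e. 8.256e20/6.022e23 = 0.001371 mol.
Fraction absorbed: 1 − 37.6/100 = 0.6240.
Photons absorbed: 0.6240 × 0.001371 = 8.555e-4 mol.
Product formed: 0.258 × 8.555e-4 = 2.207e-4 mol.
Rate: 2.207e-4 mol / (5280 s × 0.225 L) = 1.9e-7 M s⁻¹.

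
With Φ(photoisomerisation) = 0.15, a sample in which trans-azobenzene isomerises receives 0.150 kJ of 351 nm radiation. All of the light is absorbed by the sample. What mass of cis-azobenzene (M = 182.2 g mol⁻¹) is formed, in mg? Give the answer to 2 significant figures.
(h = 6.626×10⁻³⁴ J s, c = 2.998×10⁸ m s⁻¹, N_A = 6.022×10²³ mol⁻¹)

Photon energy at 351 nm: hc/λ = (6.626×10⁻³⁴)(2.998×10⁸)/(351×10⁻⁹) = 5.659×10⁻¹⁹ J.
Incident energy: 0.150 kJ = 150 J.
Photons incident: 150 / 5.659×10⁻¹⁹ = 2.651×10²⁰, i.e. 2.651×10²⁰/6.022×10²³ = 4.402×10⁻⁴ mol.
Product: Φ × n_abs = 0.15 × 4.402×10⁻⁴ = 6.603×10⁻⁵ mol.
Mass: 6.603×10⁻⁵ × 182.2 = 0.01203 g = 12 mg.

12 mg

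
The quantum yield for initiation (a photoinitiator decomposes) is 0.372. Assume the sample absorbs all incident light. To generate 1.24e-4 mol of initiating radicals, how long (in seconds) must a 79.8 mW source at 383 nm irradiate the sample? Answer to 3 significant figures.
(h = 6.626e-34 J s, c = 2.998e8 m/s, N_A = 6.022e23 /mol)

Photons that must be absorbed: 1.24e-4 / 0.372 = 3.333e-4 mol.
Photon energy: hc/λ = 5.187e-19 J; per mole, 3.124e5 J mol⁻¹.
Energy required: 3.333e-4 × 3.124e5 = 104.1 J.
Time: 104.1 J / 0.0798 W = 1300 s.

t ≈ 1300 s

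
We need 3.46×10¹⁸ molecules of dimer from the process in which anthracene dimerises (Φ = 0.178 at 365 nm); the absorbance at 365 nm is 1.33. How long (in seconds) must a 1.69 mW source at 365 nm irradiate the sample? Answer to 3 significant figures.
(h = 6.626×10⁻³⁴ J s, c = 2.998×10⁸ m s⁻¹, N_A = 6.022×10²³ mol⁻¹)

t ≈ 6570 s

Product: 3.46×10¹⁸ / 6.022×10²³ = 5.746×10⁻⁶ mol.
Photons that must be absorbed: 5.746×10⁻⁶ / 0.178 = 3.228×10⁻⁵ mol.
Fraction absorbed: 1 − 10^(−1.33) = 0.9532.
Incident photons needed: 3.228×10⁻⁵ / 0.9532 = 3.386×10⁻⁵ mol.
Photon energy: hc/λ = 5.442×10⁻¹⁹ J; per mole, 3.277×10⁵ J mol⁻¹.
Energy required: 3.386×10⁻⁵ × 3.277×10⁵ = 11.10 J.
Time: 11.10 J / 0.00169 W = 6570 s.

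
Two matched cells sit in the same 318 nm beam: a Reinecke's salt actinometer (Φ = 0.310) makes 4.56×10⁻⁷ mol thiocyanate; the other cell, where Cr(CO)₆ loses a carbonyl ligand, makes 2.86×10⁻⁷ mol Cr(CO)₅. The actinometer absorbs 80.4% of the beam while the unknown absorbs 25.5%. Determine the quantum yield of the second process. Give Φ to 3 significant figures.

Φ = 0.613

Photons absorbed by the actinometer: 4.56×10⁻⁷ / 0.310 = 1.471×10⁻⁶ mol.
Incident flux: 1.471×10⁻⁶ / 0.804 = 1.830×10⁻⁶ einstein.
Absorbed by unknown: 0.255 × 1.830×10⁻⁶ = 4.667×10⁻⁷ mol.
Φ(unknown) = 2.86×10⁻⁷ / 4.667×10⁻⁷ = 0.613.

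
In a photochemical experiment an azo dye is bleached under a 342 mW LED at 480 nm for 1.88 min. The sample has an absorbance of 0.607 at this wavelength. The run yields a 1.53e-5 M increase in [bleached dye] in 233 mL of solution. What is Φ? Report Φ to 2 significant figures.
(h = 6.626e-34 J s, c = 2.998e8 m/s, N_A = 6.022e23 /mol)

Product: (1.53e-5 M)(0.233 L) = 3.565e-6 mol.
Photon energy at 480 nm: hc/λ = (6.626e-34)(2.998e8)/(480e-9) = 4.138e-19 J.
Energy delivered: (342 mW)(112.8 s) = 38.58 J.
Photons incident: 38.58 / 4.138e-19 = 9.323e19, i.e. 9.323e19/6.022e23 = 1.548e-4 mol.
Fraction absorbed: 1 − 10^(−0.607) = 0.7528.
Photons absorbed: 0.7528 × 1.548e-4 = 1.165e-4 mol.
Φ = 3.565e-6 mol / 1.165e-4 mol photons = 0.031.

Φ = 0.031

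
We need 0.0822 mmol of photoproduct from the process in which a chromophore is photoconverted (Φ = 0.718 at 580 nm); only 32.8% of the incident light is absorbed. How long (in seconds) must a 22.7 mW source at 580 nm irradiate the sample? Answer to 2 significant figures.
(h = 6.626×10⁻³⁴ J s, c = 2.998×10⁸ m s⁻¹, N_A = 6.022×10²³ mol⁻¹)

Product: 0.0822 mmol = 8.22×10⁻⁵ mol.
Photons that must be absorbed: 8.22×10⁻⁵ / 0.718 = 1.145×10⁻⁴ mol.
Incident photons needed: 1.145×10⁻⁴ / 0.328 = 3.491×10⁻⁴ mol.
Photon energy: hc/λ = 3.425×10⁻¹⁹ J; per mole, 2.063×10⁵ J mol⁻¹.
Energy required: 3.491×10⁻⁴ × 2.063×10⁵ = 72.02 J.
Time: 72.02 J / 0.0227 W = 3200 s.

t ≈ 3200 s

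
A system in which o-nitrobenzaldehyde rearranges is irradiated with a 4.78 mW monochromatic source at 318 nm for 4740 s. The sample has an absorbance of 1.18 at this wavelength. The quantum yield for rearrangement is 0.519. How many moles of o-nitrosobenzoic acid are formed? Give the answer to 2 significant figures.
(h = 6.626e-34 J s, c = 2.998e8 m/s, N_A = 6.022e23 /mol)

2.9e-5 mol

Photon energy at 318 nm: hc/λ = (6.626e-34)(2.998e8)/(318e-9) = 6.247e-19 J.
Energy delivered: (4.78 mW)(4740 s) = 22.66 J.
Photons incident: 22.66 / 6.247e-19 = 3.627e19, i.e. 3.627e19/6.022e23 = 6.023e-5 mol.
Fraction absorbed: 1 − 10^(−1.18) = 0.9339.
Photons absorbed: 0.9339 × 6.023e-5 = 5.625e-5 mol.
Product: Φ × n_abs = 0.519 × 5.625e-5 = 2.919e-5 mol.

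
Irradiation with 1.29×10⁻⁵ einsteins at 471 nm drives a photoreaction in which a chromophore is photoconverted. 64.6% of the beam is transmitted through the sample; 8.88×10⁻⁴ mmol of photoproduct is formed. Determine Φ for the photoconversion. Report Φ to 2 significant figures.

Product: 8.88×10⁻⁴ mmol = 8.88×10⁻⁷ mol.
Fraction absorbed: 1 − 64.6/100 = 0.3540.
Photons absorbed: 0.3540 × 1.29×10⁻⁵ = 4.567×10⁻⁶ mol.
Φ = 8.88×10⁻⁷ mol / 4.567×10⁻⁶ mol photons = 0.19.

Φ = 0.19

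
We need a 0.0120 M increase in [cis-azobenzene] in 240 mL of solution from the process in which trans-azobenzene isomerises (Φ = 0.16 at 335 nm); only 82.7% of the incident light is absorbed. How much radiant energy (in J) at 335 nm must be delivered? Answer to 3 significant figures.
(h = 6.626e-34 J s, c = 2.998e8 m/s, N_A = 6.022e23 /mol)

7770 J

Product: (0.0120 M)(0.24 L) = 0.002880 mol.
Photons that must be absorbed: 0.002880 / 0.16 = 0.01800 mol.
Incident photons needed: 0.01800 / 0.827 = 0.02177 mol.
Photon energy: hc/λ = 5.930e-19 J; per mole, 3.571e5 J mol⁻¹.
Energy required: 0.02177 × 3.571e5 = 7770 J.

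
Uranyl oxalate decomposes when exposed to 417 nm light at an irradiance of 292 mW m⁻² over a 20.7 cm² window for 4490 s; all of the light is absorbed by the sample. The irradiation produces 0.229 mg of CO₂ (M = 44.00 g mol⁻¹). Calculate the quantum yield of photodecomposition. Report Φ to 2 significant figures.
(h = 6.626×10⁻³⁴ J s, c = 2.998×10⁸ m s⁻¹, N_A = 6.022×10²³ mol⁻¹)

Product: 0.229 mg / 44.00 g mol⁻¹ = 5.205×10⁻⁶ mol.
Photon energy at 417 nm: hc/λ = (6.626×10⁻³⁴)(2.998×10⁸)/(417×10⁻⁹) = 4.764×10⁻¹⁹ J.
Energy delivered: (292 mW m⁻²)(20.7×10⁻⁴ m²)(4490 s) = 2.714 J.
Photons incident: 2.714 / 4.764×10⁻¹⁹ = 5.697×10¹⁸, i.e. 5.697×10¹⁸/6.022×10²³ = 9.460×10⁻⁶ mol.
Φ = 5.205×10⁻⁶ mol / 9.460×10⁻⁶ mol photons = 0.55.

Φ = 0.55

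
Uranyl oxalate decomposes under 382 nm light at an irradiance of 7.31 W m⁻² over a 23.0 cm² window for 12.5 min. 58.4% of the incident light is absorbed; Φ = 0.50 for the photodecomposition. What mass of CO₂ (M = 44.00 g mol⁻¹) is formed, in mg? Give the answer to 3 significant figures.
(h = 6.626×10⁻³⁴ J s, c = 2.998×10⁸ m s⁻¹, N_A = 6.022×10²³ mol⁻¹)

0.517 mg

Photon energy at 382 nm: hc/λ = (6.626×10⁻³⁴)(2.998×10⁸)/(382×10⁻⁹) = 5.200×10⁻¹⁹ J.
Energy delivered: (7.31 W m⁻²)(23.0×10⁻⁴ m²)(750 s) = 12.61 J.
Photons incident: 12.61 / 5.200×10⁻¹⁹ = 2.425×10¹⁹, i.e. 2.425×10¹⁹/6.022×10²³ = 4.027×10⁻⁵ mol.
Photons absorbed: 0.584 × 4.027×10⁻⁵ = 2.352×10⁻⁵ mol.
Product: Φ × n_abs = 0.50 × 2.352×10⁻⁵ = 1.176×10⁻⁵ mol.
Mass: 1.176×10⁻⁵ × 44.00 = 5.174×10⁻⁴ g = 0.517 mg.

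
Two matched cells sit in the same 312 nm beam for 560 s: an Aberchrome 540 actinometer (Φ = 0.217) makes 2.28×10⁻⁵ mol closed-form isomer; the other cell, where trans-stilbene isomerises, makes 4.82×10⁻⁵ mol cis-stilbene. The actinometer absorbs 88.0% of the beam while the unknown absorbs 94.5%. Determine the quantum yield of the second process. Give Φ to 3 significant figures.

Φ = 0.427

Photons absorbed by the actinometer: 2.28×10⁻⁵ / 0.217 = 1.051×10⁻⁴ mol.
Incident flux: 1.051×10⁻⁴ / 0.880 = 1.194×10⁻⁴ einstein.
Absorbed by unknown: 0.945 × 1.194×10⁻⁴ = 1.128×10⁻⁴ mol.
Φ(unknown) = 4.82×10⁻⁵ / 1.128×10⁻⁴ = 0.427.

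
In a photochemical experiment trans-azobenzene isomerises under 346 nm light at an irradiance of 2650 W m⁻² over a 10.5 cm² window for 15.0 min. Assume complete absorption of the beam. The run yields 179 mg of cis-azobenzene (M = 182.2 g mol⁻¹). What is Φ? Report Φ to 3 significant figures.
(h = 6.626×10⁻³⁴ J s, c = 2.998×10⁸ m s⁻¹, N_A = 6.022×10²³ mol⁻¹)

Product: 179 mg / 182.2 g mol⁻¹ = 9.824×10⁻⁴ mol.
Photon energy at 346 nm: hc/λ = (6.626×10⁻³⁴)(2.998×10⁸)/(346×10⁻⁹) = 5.741×10⁻¹⁹ J.
Energy delivered: (2650 W m⁻²)(10.5×10⁻⁴ m²)(900 s) = 2504 J.
Photons incident: 2504 / 5.741×10⁻¹⁹ = 4.362×10²¹, i.e. 4.362×10²¹/6.022×10²³ = 0.007243 mol.
Φ = 9.824×10⁻⁴ mol / 0.007243 mol photons = 0.136.

Φ = 0.136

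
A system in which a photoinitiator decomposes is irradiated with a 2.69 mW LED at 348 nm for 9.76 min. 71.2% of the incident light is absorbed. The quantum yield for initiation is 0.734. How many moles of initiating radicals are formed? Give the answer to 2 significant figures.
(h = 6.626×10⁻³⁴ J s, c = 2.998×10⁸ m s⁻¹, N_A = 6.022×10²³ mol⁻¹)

Photon energy at 348 nm: hc/λ = (6.626×10⁻³⁴)(2.998×10⁸)/(348×10⁻⁹) = 5.708×10⁻¹⁹ J.
Energy delivered: (2.69 mW)(585.6 s) = 1.575 J.
Photons incident: 1.575 / 5.708×10⁻¹⁹ = 2.759×10¹⁸, i.e. 2.759×10¹⁸/6.022×10²³ = 4.582×10⁻⁶ mol.
Photons absorbed: 0.712 × 4.582×10⁻⁶ = 3.262×10⁻⁶ mol.
Product: Φ × n_abs = 0.734 × 3.262×10⁻⁶ = 2.394×10⁻⁶ mol.

2.4×10⁻⁶ mol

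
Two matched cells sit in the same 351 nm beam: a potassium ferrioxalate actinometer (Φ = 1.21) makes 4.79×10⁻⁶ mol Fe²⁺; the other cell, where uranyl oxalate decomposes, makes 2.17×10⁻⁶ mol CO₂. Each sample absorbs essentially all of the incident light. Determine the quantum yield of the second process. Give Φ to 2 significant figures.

Φ = 0.55

Photons absorbed by the actinometer: 4.79×10⁻⁶ / 1.21 = 3.959×10⁻⁶ mol.
Φ(unknown) = 2.17×10⁻⁶ / 3.959×10⁻⁶ = 0.55.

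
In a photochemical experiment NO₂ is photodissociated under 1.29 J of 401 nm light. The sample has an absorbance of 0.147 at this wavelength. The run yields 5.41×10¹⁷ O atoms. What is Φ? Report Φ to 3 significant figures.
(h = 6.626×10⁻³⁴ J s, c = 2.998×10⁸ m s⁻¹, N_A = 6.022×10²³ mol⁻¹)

Product: 5.41×10¹⁷ / 6.022×10²³ = 8.984×10⁻⁷ mol.
Photon energy at 401 nm: hc/λ = (6.626×10⁻³⁴)(2.998×10⁸)/(401×10⁻⁹) = 4.954×10⁻¹⁹ J.
Photons incident: 1.29 / 4.954×10⁻¹⁹ = 2.604×10¹⁸, i.e. 2.604×10¹⁸/6.022×10²³ = 4.324×10⁻⁶ mol.
Fraction absorbed: 1 − 10^(−0.147) = 0.2871.
Photons absorbed: 0.2871 × 4.324×10⁻⁶ = 1.241×10⁻⁶ mol.
Φ = 8.984×10⁻⁷ mol / 1.241×10⁻⁶ mol photons = 0.724.

Φ = 0.724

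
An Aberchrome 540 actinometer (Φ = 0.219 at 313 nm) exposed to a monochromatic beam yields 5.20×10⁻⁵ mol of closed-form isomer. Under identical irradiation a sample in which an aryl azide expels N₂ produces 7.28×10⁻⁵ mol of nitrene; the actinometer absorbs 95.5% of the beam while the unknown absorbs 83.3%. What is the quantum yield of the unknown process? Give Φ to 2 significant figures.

Φ = 0.35

Photons absorbed by the actinometer: 5.20×10⁻⁵ / 0.219 = 2.374×10⁻⁴ mol.
Incident flux: 2.374×10⁻⁴ / 0.955 = 2.486×10⁻⁴ einstein.
Absorbed by unknown: 0.833 × 2.486×10⁻⁴ = 2.071×10⁻⁴ mol.
Φ(unknown) = 7.28×10⁻⁵ / 2.071×10⁻⁴ = 0.35.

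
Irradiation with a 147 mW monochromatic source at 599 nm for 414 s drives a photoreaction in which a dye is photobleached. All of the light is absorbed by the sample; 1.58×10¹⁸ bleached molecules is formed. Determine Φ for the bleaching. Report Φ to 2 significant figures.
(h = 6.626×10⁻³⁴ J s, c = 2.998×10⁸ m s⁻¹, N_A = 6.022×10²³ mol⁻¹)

Φ = 0.0086

Product: 1.58×10¹⁸ / 6.022×10²³ = 2.624×10⁻⁶ mol.
Photon energy at 599 nm: hc/λ = (6.626×10⁻³⁴)(2.998×10⁸)/(599×10⁻⁹) = 3.316×10⁻¹⁹ J.
Energy delivered: (147 mW)(414 s) = 60.86 J.
Photons incident: 60.86 / 3.316×10⁻¹⁹ = 1.835×10²⁰, i.e. 1.835×10²⁰/6.022×10²³ = 3.047×10⁻⁴ mol.
Φ = 2.624×10⁻⁶ mol / 3.047×10⁻⁴ mol photons = 0.0086.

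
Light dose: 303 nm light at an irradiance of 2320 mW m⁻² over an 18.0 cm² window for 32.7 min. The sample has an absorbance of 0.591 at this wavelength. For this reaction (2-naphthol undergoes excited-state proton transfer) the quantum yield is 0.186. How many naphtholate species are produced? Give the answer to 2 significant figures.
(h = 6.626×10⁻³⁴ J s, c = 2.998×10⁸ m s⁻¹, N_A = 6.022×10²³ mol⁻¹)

1.7×10¹⁸ species

Photon energy at 303 nm: hc/λ = (6.626×10⁻³⁴)(2.998×10⁸)/(303×10⁻⁹) = 6.556×10⁻¹⁹ J.
Energy delivered: (2320 mW m⁻²)(18.0×10⁻⁴ m²)(1962 s) = 8.193 J.
Photons incident: 8.193 / 6.556×10⁻¹⁹ = 1.250×10¹⁹, i.e. 1.250×10¹⁹/6.022×10²³ = 2.076×10⁻⁵ mol.
Fraction absorbed: 1 − 10^(−0.591) = 0.7436.
Photons absorbed: 0.7436 × 2.076×10⁻⁵ = 1.544×10⁻⁵ mol.
Product: Φ × n_abs = 0.186 × 1.544×10⁻⁵ = 2.872×10⁻⁶ mol.
As a count: 2.872×10⁻⁶ × 6.022×10²³ = 1.7×10¹⁸.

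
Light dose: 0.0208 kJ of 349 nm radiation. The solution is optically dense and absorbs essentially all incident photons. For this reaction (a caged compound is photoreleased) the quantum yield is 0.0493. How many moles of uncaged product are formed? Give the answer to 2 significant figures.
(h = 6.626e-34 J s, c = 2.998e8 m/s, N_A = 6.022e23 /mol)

3.0e-6 mol

Photon energy at 349 nm: hc/λ = (6.626e-34)(2.998e8)/(349e-9) = 5.692e-19 J.
Incident energy: 0.0208 kJ = 20.8 J.
Photons incident: 20.8 / 5.692e-19 = 3.654e19, i.e. 3.654e19/6.022e23 = 6.068e-5 mol.
Product: Φ × n_abs = 0.0493 × 6.068e-5 = 2.992e-6 mol.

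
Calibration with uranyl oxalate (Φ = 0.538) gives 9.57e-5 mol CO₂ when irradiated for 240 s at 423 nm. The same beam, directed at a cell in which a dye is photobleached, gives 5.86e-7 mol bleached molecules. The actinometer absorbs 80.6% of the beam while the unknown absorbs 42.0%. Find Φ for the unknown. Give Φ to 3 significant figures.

Photons absorbed by the actinometer: 9.57e-5 / 0.538 = 1.779e-4 mol.
Incident flux: 1.779e-4 / 0.806 = 2.207e-4 einstein.
Absorbed by unknown: 0.420 × 2.207e-4 = 9.269e-5 mol.
Φ(unknown) = 5.86e-7 / 9.269e-5 = 0.00632.

Φ = 0.00632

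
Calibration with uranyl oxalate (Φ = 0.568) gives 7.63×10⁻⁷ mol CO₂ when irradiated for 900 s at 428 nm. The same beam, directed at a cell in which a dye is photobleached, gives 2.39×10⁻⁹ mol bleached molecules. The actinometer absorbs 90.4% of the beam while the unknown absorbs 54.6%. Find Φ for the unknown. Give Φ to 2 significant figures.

Φ = 0.0029

Photons absorbed by the actinometer: 7.63×10⁻⁷ / 0.568 = 1.343×10⁻⁶ mol.
Incident flux: 1.343×10⁻⁶ / 0.904 = 1.486×10⁻⁶ einstein.
Absorbed by unknown: 0.546 × 1.486×10⁻⁶ = 8.114×10⁻⁷ mol.
Φ(unknown) = 2.39×10⁻⁹ / 8.114×10⁻⁷ = 0.0029.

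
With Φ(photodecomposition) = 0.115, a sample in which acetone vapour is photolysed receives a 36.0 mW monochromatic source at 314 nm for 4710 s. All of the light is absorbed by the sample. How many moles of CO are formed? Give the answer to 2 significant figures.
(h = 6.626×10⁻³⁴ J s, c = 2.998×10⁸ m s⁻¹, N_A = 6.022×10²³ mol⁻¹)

5.1×10⁻⁵ mol

Photon energy at 314 nm: hc/λ = (6.626×10⁻³⁴)(2.998×10⁸)/(314×10⁻⁹) = 6.326×10⁻¹⁹ J.
Energy delivered: (36.0 mW)(4710 s) = 169.6 J.
Photons incident: 169.6 / 6.326×10⁻¹⁹ = 2.681×10²⁰, i.e. 2.681×10²⁰/6.022×10²³ = 4.452×10⁻⁴ mol.
Product: Φ × n_abs = 0.115 × 4.452×10⁻⁴ = 5.120×10⁻⁵ mol.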